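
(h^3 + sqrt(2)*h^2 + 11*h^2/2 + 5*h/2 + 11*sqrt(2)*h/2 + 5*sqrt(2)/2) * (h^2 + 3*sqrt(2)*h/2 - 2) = h^5 + 5*sqrt(2)*h^4/2 + 11*h^4/2 + 7*h^3/2 + 55*sqrt(2)*h^3/4 + 11*h^2/2 + 17*sqrt(2)*h^2/4 - 11*sqrt(2)*h + 5*h/2 - 5*sqrt(2)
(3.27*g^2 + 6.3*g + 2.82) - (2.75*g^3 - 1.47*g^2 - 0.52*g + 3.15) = -2.75*g^3 + 4.74*g^2 + 6.82*g - 0.33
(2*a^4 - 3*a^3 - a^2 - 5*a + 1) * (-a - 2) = -2*a^5 - a^4 + 7*a^3 + 7*a^2 + 9*a - 2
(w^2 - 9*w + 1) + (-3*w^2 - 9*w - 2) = -2*w^2 - 18*w - 1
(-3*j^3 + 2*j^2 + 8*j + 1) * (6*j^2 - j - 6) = -18*j^5 + 15*j^4 + 64*j^3 - 14*j^2 - 49*j - 6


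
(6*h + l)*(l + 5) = 6*h*l + 30*h + l^2 + 5*l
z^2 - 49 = (z - 7)*(z + 7)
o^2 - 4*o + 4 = (o - 2)^2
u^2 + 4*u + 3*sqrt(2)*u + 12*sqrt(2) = (u + 4)*(u + 3*sqrt(2))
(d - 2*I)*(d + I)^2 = d^3 + 3*d + 2*I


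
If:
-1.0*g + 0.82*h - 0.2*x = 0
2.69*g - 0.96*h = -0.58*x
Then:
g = -0.227644886819714*x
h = -0.0337132766094076*x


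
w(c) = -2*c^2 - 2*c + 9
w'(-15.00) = 58.00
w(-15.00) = -411.00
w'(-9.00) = 34.00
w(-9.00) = -135.00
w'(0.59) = -4.36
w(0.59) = 7.12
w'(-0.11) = -1.56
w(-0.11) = 9.20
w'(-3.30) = 11.20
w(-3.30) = -6.18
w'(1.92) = -9.68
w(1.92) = -2.21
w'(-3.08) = 10.32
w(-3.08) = -3.81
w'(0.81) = -5.24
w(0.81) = 6.07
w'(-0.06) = -1.76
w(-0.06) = 9.11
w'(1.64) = -8.56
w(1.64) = 0.34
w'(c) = -4*c - 2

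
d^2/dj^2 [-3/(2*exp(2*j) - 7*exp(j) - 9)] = 3*(2*(4*exp(j) - 7)^2*exp(j) + (8*exp(j) - 7)*(-2*exp(2*j) + 7*exp(j) + 9))*exp(j)/(-2*exp(2*j) + 7*exp(j) + 9)^3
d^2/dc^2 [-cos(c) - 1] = cos(c)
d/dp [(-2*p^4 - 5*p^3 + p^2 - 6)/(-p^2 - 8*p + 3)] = (4*p^5 + 53*p^4 + 56*p^3 - 53*p^2 - 6*p - 48)/(p^4 + 16*p^3 + 58*p^2 - 48*p + 9)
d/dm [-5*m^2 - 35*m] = -10*m - 35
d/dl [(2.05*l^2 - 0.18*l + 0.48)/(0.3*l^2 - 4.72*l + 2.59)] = (-9.622*l^2 + 10.331*l + 1.7994)/(0.09*l^4 - 2.832*l^3 + 23.8324*l^2 - 24.4496*l + 6.7081)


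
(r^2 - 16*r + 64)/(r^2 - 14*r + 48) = (r - 8)/(r - 6)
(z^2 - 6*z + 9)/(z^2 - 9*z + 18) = (z - 3)/(z - 6)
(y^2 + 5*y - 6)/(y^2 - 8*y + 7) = (y + 6)/(y - 7)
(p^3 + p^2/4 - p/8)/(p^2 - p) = (p^2 + p/4 - 1/8)/(p - 1)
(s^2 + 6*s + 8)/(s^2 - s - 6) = (s + 4)/(s - 3)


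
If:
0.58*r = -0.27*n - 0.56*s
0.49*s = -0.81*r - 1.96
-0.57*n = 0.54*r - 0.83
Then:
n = 4.36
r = -3.07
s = 1.08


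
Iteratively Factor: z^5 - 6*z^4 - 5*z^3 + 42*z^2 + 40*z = (z + 2)*(z^4 - 8*z^3 + 11*z^2 + 20*z) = z*(z + 2)*(z^3 - 8*z^2 + 11*z + 20) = z*(z - 5)*(z + 2)*(z^2 - 3*z - 4) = z*(z - 5)*(z - 4)*(z + 2)*(z + 1)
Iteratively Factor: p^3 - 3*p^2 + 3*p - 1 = (p - 1)*(p^2 - 2*p + 1) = (p - 1)^2*(p - 1)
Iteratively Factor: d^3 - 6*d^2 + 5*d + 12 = (d - 4)*(d^2 - 2*d - 3) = (d - 4)*(d - 3)*(d + 1)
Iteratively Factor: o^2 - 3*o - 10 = (o - 5)*(o + 2)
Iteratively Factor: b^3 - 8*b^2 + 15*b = (b - 3)*(b^2 - 5*b) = (b - 5)*(b - 3)*(b)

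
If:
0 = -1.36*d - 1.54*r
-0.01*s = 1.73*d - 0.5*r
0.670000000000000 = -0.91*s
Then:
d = 0.00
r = -0.00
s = -0.74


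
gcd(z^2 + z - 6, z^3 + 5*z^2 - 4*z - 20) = z - 2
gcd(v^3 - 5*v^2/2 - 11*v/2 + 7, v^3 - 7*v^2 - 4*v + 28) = v + 2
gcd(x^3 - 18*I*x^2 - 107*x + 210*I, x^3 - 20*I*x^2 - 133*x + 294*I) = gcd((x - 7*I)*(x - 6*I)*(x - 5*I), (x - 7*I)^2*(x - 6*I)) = x^2 - 13*I*x - 42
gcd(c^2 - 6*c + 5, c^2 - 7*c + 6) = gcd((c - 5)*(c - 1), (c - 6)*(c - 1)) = c - 1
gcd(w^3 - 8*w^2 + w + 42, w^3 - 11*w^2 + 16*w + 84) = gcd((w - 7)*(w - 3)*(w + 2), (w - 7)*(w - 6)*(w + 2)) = w^2 - 5*w - 14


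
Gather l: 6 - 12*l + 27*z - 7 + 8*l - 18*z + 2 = -4*l + 9*z + 1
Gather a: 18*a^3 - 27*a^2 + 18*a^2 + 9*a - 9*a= 18*a^3 - 9*a^2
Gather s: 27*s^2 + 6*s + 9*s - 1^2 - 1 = 27*s^2 + 15*s - 2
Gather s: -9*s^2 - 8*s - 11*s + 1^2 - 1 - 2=-9*s^2 - 19*s - 2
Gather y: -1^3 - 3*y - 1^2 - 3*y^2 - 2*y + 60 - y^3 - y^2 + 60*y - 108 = -y^3 - 4*y^2 + 55*y - 50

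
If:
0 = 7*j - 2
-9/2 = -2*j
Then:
No Solution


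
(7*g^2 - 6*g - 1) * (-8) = -56*g^2 + 48*g + 8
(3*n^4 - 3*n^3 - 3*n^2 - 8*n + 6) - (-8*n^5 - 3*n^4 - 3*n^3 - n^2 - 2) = 8*n^5 + 6*n^4 - 2*n^2 - 8*n + 8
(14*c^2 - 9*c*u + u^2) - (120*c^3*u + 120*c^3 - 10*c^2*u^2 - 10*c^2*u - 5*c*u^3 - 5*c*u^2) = -120*c^3*u - 120*c^3 + 10*c^2*u^2 + 10*c^2*u + 14*c^2 + 5*c*u^3 + 5*c*u^2 - 9*c*u + u^2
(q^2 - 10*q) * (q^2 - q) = q^4 - 11*q^3 + 10*q^2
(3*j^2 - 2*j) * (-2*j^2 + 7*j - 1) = -6*j^4 + 25*j^3 - 17*j^2 + 2*j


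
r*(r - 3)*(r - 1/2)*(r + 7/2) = r^4 - 43*r^2/4 + 21*r/4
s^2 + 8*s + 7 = (s + 1)*(s + 7)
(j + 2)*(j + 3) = j^2 + 5*j + 6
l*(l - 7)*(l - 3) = l^3 - 10*l^2 + 21*l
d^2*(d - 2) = d^3 - 2*d^2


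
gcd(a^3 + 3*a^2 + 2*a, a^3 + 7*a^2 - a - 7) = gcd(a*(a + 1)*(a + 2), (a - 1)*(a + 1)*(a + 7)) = a + 1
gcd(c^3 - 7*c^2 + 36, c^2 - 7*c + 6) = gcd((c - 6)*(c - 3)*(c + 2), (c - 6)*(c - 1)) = c - 6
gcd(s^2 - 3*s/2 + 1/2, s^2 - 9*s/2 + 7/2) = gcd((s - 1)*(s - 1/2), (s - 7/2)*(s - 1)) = s - 1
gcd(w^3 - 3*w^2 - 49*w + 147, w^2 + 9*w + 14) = w + 7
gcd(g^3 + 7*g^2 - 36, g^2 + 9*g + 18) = g^2 + 9*g + 18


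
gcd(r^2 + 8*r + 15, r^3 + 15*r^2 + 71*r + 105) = r^2 + 8*r + 15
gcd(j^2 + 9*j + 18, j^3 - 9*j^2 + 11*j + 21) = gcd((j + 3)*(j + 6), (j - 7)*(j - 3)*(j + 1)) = 1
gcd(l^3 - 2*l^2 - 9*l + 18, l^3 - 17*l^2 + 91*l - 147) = l - 3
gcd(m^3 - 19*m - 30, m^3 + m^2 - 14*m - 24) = m^2 + 5*m + 6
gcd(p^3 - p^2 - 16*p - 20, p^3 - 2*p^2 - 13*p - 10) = p^2 - 3*p - 10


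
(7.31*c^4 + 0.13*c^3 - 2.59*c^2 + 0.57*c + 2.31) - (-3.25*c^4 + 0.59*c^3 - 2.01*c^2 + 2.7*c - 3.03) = 10.56*c^4 - 0.46*c^3 - 0.58*c^2 - 2.13*c + 5.34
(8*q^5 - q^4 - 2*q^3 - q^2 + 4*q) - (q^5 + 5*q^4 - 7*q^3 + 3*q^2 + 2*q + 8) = 7*q^5 - 6*q^4 + 5*q^3 - 4*q^2 + 2*q - 8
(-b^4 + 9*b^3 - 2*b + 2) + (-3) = -b^4 + 9*b^3 - 2*b - 1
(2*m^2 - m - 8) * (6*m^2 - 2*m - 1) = 12*m^4 - 10*m^3 - 48*m^2 + 17*m + 8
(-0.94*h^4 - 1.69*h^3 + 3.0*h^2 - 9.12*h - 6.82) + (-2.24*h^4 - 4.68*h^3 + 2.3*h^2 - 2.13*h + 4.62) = -3.18*h^4 - 6.37*h^3 + 5.3*h^2 - 11.25*h - 2.2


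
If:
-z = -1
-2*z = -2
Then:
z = 1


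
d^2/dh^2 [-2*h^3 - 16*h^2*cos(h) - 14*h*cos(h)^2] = 16*h^2*cos(h) + 64*h*sin(h) + 28*h*cos(2*h) - 12*h + 28*sin(2*h) - 32*cos(h)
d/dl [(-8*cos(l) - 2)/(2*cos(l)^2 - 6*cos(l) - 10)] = (4*sin(l)^2 - 2*cos(l) - 21)*sin(l)/(sin(l)^2 + 3*cos(l) + 4)^2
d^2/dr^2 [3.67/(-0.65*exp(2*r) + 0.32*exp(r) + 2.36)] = (3.67*(1.3*exp(r) - 0.32)*(2.6*exp(r) - 0.64)*exp(r) + (9.542*exp(r) - 1.1744)*(-0.65*exp(2*r) + 0.32*exp(r) + 2.36))*exp(r)/(-0.65*exp(2*r) + 0.32*exp(r) + 2.36)^3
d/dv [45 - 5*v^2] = -10*v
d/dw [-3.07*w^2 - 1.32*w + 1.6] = -6.14*w - 1.32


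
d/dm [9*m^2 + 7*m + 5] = 18*m + 7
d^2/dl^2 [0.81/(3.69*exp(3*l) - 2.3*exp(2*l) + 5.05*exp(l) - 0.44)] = ((-26.9001*exp(2*l) + 7.452*exp(l) - 4.0905)*(3.69*exp(3*l) - 2.3*exp(2*l) + 5.05*exp(l) - 0.44) + 0.81*(11.07*exp(2*l) - 4.6*exp(l) + 5.05)*(22.14*exp(2*l) - 9.2*exp(l) + 10.1)*exp(l))*exp(l)/(3.69*exp(3*l) - 2.3*exp(2*l) + 5.05*exp(l) - 0.44)^3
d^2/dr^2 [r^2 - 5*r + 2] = 2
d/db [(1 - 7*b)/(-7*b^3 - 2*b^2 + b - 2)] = (49*b^3 + 14*b^2 - 7*b - (7*b - 1)*(21*b^2 + 4*b - 1) + 14)/(7*b^3 + 2*b^2 - b + 2)^2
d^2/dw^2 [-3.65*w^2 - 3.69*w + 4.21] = -7.30000000000000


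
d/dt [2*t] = 2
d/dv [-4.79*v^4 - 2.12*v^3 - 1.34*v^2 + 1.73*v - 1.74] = -19.16*v^3 - 6.36*v^2 - 2.68*v + 1.73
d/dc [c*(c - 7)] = 2*c - 7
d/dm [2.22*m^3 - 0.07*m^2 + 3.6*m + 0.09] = 6.66*m^2 - 0.14*m + 3.6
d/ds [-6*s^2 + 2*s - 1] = 2 - 12*s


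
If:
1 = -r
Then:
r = -1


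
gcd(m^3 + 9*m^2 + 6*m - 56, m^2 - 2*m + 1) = 1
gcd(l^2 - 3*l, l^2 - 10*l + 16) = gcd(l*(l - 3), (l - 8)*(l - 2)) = 1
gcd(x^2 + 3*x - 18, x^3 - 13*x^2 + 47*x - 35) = 1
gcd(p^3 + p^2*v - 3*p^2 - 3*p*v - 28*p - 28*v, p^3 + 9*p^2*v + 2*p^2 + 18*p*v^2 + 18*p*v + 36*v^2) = 1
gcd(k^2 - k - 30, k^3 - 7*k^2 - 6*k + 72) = k - 6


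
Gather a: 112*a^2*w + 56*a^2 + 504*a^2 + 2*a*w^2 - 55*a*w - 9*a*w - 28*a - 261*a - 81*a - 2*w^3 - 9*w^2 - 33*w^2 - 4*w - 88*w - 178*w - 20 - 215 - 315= a^2*(112*w + 560) + a*(2*w^2 - 64*w - 370) - 2*w^3 - 42*w^2 - 270*w - 550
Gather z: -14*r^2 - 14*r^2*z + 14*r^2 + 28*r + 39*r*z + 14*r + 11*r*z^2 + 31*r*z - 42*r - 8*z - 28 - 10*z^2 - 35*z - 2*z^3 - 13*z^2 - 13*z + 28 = -2*z^3 + z^2*(11*r - 23) + z*(-14*r^2 + 70*r - 56)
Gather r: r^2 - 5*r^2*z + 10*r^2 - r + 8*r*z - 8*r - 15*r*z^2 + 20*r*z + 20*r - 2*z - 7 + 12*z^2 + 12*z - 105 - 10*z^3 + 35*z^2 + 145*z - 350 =r^2*(11 - 5*z) + r*(-15*z^2 + 28*z + 11) - 10*z^3 + 47*z^2 + 155*z - 462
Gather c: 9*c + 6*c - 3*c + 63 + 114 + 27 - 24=12*c + 180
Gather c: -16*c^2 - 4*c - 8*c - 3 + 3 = -16*c^2 - 12*c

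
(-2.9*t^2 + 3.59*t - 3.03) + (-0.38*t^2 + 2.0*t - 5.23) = -3.28*t^2 + 5.59*t - 8.26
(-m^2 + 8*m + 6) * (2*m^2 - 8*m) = -2*m^4 + 24*m^3 - 52*m^2 - 48*m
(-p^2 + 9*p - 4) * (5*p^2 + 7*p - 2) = -5*p^4 + 38*p^3 + 45*p^2 - 46*p + 8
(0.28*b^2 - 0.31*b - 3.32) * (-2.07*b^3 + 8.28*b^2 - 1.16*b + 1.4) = -0.5796*b^5 + 2.9601*b^4 + 3.9808*b^3 - 26.738*b^2 + 3.4172*b - 4.648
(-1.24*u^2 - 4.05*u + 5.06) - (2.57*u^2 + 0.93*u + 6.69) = -3.81*u^2 - 4.98*u - 1.63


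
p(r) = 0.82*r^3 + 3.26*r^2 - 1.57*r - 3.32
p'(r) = 2.46*r^2 + 6.52*r - 1.57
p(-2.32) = 7.63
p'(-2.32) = -3.46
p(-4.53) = -5.54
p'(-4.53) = 19.38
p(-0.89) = 0.08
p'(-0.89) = -5.42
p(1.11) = 0.08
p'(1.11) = 8.70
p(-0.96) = 0.47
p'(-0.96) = -5.56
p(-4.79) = -11.12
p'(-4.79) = 23.64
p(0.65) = -2.74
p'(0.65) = 3.71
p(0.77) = -2.22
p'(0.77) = 4.91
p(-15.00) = -2013.77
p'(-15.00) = 454.13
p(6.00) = 281.74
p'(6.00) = 126.11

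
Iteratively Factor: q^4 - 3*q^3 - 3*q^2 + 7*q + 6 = (q - 3)*(q^3 - 3*q - 2) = (q - 3)*(q + 1)*(q^2 - q - 2) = (q - 3)*(q + 1)^2*(q - 2)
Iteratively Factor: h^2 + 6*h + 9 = (h + 3)*(h + 3)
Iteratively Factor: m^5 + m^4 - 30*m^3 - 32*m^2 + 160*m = (m - 5)*(m^4 + 6*m^3 - 32*m) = m*(m - 5)*(m^3 + 6*m^2 - 32) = m*(m - 5)*(m + 4)*(m^2 + 2*m - 8) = m*(m - 5)*(m - 2)*(m + 4)*(m + 4)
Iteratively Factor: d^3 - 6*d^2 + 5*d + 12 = (d - 3)*(d^2 - 3*d - 4) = (d - 4)*(d - 3)*(d + 1)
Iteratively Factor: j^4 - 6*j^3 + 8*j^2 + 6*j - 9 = (j - 3)*(j^3 - 3*j^2 - j + 3) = (j - 3)*(j - 1)*(j^2 - 2*j - 3) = (j - 3)*(j - 1)*(j + 1)*(j - 3)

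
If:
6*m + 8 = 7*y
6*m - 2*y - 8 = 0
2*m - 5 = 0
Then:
No Solution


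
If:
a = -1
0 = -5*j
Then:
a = -1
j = 0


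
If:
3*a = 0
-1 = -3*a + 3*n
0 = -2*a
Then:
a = 0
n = -1/3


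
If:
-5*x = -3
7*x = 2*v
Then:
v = 21/10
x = 3/5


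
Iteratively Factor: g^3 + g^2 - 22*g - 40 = (g + 2)*(g^2 - g - 20) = (g - 5)*(g + 2)*(g + 4)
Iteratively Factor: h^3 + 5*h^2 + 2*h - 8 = (h + 4)*(h^2 + h - 2) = (h - 1)*(h + 4)*(h + 2)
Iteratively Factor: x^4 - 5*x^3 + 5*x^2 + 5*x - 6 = (x - 1)*(x^3 - 4*x^2 + x + 6) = (x - 3)*(x - 1)*(x^2 - x - 2) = (x - 3)*(x - 2)*(x - 1)*(x + 1)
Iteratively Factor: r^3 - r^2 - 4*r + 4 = (r + 2)*(r^2 - 3*r + 2) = (r - 1)*(r + 2)*(r - 2)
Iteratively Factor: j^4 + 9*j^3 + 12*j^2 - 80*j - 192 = (j + 4)*(j^3 + 5*j^2 - 8*j - 48) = (j + 4)^2*(j^2 + j - 12) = (j + 4)^3*(j - 3)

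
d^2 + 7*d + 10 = (d + 2)*(d + 5)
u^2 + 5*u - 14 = (u - 2)*(u + 7)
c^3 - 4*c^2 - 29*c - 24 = (c - 8)*(c + 1)*(c + 3)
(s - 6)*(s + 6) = s^2 - 36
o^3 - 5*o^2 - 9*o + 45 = (o - 5)*(o - 3)*(o + 3)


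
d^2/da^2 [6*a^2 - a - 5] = 12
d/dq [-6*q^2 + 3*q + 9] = 3 - 12*q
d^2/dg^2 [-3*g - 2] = 0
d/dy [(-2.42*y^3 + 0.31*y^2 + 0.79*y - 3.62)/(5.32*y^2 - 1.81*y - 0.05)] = (-12.8744*y^4 + 8.7604*y^3 - 4.4009*y^2 + 38.4858*y - 6.5917)/(28.3024*y^4 - 19.2584*y^3 + 2.7441*y^2 + 0.181*y + 0.0025)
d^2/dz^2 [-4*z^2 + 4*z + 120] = -8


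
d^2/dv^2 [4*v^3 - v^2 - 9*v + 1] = 24*v - 2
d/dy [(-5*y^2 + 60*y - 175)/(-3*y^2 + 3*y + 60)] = 55/(3*(y^2 + 8*y + 16))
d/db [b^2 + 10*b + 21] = 2*b + 10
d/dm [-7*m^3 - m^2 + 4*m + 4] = -21*m^2 - 2*m + 4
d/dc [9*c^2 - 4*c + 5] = 18*c - 4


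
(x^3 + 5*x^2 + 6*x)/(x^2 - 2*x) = (x^2 + 5*x + 6)/(x - 2)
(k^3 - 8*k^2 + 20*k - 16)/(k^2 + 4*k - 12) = (k^2 - 6*k + 8)/(k + 6)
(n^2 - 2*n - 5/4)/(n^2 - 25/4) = (2*n + 1)/(2*n + 5)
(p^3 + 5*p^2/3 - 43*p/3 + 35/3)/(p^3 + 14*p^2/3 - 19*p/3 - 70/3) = (p - 1)/(p + 2)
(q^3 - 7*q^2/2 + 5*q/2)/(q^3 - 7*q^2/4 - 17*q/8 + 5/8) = 4*q*(q - 1)/(4*q^2 + 3*q - 1)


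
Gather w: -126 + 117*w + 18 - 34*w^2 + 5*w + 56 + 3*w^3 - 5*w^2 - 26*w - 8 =3*w^3 - 39*w^2 + 96*w - 60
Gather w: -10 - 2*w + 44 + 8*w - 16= 6*w + 18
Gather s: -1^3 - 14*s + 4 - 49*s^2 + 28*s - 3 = -49*s^2 + 14*s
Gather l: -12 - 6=-18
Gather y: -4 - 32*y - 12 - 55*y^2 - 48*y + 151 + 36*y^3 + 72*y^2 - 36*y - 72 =36*y^3 + 17*y^2 - 116*y + 63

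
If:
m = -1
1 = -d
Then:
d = -1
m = -1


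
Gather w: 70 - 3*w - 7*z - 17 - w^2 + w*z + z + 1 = -w^2 + w*(z - 3) - 6*z + 54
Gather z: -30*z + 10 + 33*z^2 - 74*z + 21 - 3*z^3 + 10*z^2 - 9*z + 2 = -3*z^3 + 43*z^2 - 113*z + 33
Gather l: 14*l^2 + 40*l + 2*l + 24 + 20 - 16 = 14*l^2 + 42*l + 28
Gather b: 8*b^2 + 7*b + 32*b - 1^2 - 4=8*b^2 + 39*b - 5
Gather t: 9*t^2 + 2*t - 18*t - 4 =9*t^2 - 16*t - 4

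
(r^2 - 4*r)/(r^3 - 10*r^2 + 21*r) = (r - 4)/(r^2 - 10*r + 21)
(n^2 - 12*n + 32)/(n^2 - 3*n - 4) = (n - 8)/(n + 1)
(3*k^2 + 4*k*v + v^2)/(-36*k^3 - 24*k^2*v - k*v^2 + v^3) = (k + v)/(-12*k^2 - 4*k*v + v^2)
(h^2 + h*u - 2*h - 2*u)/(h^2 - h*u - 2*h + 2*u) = (-h - u)/(-h + u)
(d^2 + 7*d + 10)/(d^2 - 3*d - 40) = (d + 2)/(d - 8)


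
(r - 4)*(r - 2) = r^2 - 6*r + 8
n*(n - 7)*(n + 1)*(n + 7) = n^4 + n^3 - 49*n^2 - 49*n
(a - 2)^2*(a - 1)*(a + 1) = a^4 - 4*a^3 + 3*a^2 + 4*a - 4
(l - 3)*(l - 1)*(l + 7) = l^3 + 3*l^2 - 25*l + 21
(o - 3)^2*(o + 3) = o^3 - 3*o^2 - 9*o + 27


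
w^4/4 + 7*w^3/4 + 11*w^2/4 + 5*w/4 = w*(w/4 + 1/4)*(w + 1)*(w + 5)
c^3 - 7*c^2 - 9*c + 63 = (c - 7)*(c - 3)*(c + 3)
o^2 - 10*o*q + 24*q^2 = (o - 6*q)*(o - 4*q)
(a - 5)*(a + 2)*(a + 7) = a^3 + 4*a^2 - 31*a - 70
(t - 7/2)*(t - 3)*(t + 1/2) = t^3 - 6*t^2 + 29*t/4 + 21/4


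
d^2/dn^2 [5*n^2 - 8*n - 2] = 10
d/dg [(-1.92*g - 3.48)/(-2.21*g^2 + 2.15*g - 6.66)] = (-4.2432*g^2 - 15.3816*g + 20.2692)/(4.8841*g^4 - 9.503*g^3 + 34.0597*g^2 - 28.638*g + 44.3556)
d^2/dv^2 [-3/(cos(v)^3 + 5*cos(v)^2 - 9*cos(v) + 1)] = 3*((33*cos(v) - 40*cos(2*v) - 9*cos(3*v))*(cos(v)^3 + 5*cos(v)^2 - 9*cos(v) + 1)/4 - 2*(3*cos(v)^2 + 10*cos(v) - 9)^2*sin(v)^2)/(cos(v)^3 + 5*cos(v)^2 - 9*cos(v) + 1)^3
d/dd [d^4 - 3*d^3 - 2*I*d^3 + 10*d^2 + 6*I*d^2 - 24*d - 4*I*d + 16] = 4*d^3 + d^2*(-9 - 6*I) + d*(20 + 12*I) - 24 - 4*I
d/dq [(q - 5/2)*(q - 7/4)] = 2*q - 17/4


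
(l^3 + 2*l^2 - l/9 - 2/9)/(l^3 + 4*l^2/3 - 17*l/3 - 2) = (l^2 + 5*l/3 - 2/3)/(l^2 + l - 6)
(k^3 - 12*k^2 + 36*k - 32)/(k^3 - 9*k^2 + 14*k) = (k^2 - 10*k + 16)/(k*(k - 7))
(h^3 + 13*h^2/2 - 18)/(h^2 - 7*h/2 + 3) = (h^2 + 8*h + 12)/(h - 2)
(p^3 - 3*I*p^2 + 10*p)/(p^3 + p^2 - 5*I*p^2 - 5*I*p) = (p + 2*I)/(p + 1)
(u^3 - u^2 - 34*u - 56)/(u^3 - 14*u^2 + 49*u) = (u^2 + 6*u + 8)/(u*(u - 7))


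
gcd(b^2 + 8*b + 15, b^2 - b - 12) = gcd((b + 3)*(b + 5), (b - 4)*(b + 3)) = b + 3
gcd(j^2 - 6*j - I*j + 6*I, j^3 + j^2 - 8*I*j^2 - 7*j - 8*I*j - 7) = j - I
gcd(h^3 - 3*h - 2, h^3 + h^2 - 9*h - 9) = h + 1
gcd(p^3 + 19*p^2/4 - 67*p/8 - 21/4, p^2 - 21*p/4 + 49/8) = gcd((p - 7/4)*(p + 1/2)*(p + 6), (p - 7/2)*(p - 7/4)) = p - 7/4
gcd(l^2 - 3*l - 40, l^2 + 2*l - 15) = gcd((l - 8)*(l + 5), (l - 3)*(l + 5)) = l + 5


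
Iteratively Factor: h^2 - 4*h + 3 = (h - 3)*(h - 1)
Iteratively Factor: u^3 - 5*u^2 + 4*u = (u - 4)*(u^2 - u) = u*(u - 4)*(u - 1)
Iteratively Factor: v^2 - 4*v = (v)*(v - 4)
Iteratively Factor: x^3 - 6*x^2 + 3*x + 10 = (x + 1)*(x^2 - 7*x + 10) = (x - 5)*(x + 1)*(x - 2)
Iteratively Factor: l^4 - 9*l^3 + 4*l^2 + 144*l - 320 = (l - 4)*(l^3 - 5*l^2 - 16*l + 80) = (l - 5)*(l - 4)*(l^2 - 16) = (l - 5)*(l - 4)^2*(l + 4)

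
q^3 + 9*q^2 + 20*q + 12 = (q + 1)*(q + 2)*(q + 6)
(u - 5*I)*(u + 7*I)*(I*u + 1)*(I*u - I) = -u^4 + u^3 - I*u^3 - 37*u^2 + I*u^2 + 37*u + 35*I*u - 35*I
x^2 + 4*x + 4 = (x + 2)^2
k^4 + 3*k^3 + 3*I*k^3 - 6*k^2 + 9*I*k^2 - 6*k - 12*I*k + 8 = (k - 1)*(k + 4)*(k + I)*(k + 2*I)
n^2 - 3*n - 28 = (n - 7)*(n + 4)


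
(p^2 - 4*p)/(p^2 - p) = (p - 4)/(p - 1)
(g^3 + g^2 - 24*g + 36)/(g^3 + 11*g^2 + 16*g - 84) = (g - 3)/(g + 7)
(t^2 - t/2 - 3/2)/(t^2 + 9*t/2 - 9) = (t + 1)/(t + 6)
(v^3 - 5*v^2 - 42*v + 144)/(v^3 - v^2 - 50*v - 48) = (v - 3)/(v + 1)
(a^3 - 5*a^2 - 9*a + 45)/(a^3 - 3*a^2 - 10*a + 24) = (a^2 - 8*a + 15)/(a^2 - 6*a + 8)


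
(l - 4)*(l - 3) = l^2 - 7*l + 12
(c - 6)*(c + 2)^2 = c^3 - 2*c^2 - 20*c - 24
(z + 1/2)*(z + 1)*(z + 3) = z^3 + 9*z^2/2 + 5*z + 3/2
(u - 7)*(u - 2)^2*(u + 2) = u^4 - 9*u^3 + 10*u^2 + 36*u - 56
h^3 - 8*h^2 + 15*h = h*(h - 5)*(h - 3)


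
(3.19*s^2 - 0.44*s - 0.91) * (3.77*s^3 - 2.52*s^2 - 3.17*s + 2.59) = 12.0263*s^5 - 9.6976*s^4 - 12.4342*s^3 + 11.9501*s^2 + 1.7451*s - 2.3569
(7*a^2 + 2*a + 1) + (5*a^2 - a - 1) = 12*a^2 + a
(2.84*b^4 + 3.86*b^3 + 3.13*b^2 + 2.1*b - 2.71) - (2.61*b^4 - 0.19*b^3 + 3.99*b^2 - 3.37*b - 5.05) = 0.23*b^4 + 4.05*b^3 - 0.86*b^2 + 5.47*b + 2.34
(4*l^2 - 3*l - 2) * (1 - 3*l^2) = -12*l^4 + 9*l^3 + 10*l^2 - 3*l - 2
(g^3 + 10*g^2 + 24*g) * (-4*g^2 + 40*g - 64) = -4*g^5 + 240*g^3 + 320*g^2 - 1536*g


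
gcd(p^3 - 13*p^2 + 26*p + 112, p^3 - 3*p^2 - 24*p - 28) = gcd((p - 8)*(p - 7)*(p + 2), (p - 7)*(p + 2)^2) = p^2 - 5*p - 14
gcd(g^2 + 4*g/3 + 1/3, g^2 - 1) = g + 1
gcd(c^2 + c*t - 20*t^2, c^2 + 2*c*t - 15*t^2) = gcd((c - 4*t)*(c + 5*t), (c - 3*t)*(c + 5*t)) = c + 5*t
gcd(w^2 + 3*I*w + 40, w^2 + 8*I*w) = w + 8*I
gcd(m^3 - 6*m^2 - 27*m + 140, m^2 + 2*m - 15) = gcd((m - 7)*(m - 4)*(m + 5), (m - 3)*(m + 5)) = m + 5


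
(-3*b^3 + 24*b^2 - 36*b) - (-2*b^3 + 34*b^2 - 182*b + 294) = -b^3 - 10*b^2 + 146*b - 294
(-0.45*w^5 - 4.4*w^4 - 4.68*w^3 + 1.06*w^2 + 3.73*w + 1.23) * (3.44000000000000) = -1.548*w^5 - 15.136*w^4 - 16.0992*w^3 + 3.6464*w^2 + 12.8312*w + 4.2312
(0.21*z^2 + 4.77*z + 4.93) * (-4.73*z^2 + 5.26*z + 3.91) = -0.9933*z^4 - 21.4575*z^3 + 2.5924*z^2 + 44.5825*z + 19.2763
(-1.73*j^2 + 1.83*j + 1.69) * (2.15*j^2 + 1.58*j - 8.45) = -3.7195*j^4 + 1.2011*j^3 + 21.1434*j^2 - 12.7933*j - 14.2805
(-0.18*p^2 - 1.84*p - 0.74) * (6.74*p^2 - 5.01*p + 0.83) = -1.2132*p^4 - 11.4998*p^3 + 4.0814*p^2 + 2.1802*p - 0.6142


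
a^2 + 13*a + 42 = (a + 6)*(a + 7)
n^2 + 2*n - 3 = (n - 1)*(n + 3)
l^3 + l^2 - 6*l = l*(l - 2)*(l + 3)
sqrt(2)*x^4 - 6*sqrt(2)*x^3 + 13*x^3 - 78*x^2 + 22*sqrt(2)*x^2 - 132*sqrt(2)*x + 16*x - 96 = (x - 6)*(x + 2*sqrt(2))*(x + 4*sqrt(2))*(sqrt(2)*x + 1)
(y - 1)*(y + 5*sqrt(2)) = y^2 - y + 5*sqrt(2)*y - 5*sqrt(2)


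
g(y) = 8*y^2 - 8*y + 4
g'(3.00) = 40.00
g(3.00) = 52.00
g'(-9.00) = -152.00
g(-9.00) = 724.00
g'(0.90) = 6.40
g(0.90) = 3.28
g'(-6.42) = -110.72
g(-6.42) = 385.09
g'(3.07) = 41.12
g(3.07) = 54.84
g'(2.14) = 26.24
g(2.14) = 23.52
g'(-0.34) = -13.44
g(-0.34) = 7.64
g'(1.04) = 8.64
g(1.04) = 4.33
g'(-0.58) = -17.28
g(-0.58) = 11.33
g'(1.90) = 22.40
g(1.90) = 17.68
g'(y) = 16*y - 8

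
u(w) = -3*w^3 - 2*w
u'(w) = -9*w^2 - 2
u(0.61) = -1.90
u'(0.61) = -5.35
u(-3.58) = 144.81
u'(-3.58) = -117.35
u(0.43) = -1.10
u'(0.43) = -3.66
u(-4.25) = 238.80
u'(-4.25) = -164.56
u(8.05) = -1581.08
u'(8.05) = -585.22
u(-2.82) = 72.92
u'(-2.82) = -73.57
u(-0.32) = 0.74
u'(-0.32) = -2.92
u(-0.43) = 1.10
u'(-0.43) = -3.66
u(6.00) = -660.00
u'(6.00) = -326.00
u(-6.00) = 660.00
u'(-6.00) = -326.00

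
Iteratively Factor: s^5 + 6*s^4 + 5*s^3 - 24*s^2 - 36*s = (s + 3)*(s^4 + 3*s^3 - 4*s^2 - 12*s) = (s + 3)^2*(s^3 - 4*s) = (s + 2)*(s + 3)^2*(s^2 - 2*s) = (s - 2)*(s + 2)*(s + 3)^2*(s)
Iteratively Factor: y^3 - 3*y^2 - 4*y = (y - 4)*(y^2 + y) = (y - 4)*(y + 1)*(y)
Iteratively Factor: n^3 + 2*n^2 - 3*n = (n - 1)*(n^2 + 3*n) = (n - 1)*(n + 3)*(n)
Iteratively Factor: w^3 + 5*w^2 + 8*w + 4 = (w + 2)*(w^2 + 3*w + 2) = (w + 1)*(w + 2)*(w + 2)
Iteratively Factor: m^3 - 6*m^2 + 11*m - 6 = (m - 2)*(m^2 - 4*m + 3) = (m - 3)*(m - 2)*(m - 1)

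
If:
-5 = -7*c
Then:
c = 5/7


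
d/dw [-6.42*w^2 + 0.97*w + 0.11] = 0.97 - 12.84*w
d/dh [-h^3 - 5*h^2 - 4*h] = -3*h^2 - 10*h - 4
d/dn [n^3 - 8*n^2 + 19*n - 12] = 3*n^2 - 16*n + 19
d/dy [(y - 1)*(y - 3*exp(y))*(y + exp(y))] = (y - 1)*(y - 3*exp(y))*(exp(y) + 1) - (y - 1)*(y + exp(y))*(3*exp(y) - 1) + (y - 3*exp(y))*(y + exp(y))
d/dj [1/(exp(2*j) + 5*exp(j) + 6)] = (-2*exp(j) - 5)*exp(j)/(exp(2*j) + 5*exp(j) + 6)^2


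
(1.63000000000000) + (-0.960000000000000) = 0.670000000000000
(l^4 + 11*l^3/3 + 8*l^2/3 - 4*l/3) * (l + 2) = l^5 + 17*l^4/3 + 10*l^3 + 4*l^2 - 8*l/3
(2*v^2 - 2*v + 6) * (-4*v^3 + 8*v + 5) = -8*v^5 + 8*v^4 - 8*v^3 - 6*v^2 + 38*v + 30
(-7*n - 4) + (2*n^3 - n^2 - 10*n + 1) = 2*n^3 - n^2 - 17*n - 3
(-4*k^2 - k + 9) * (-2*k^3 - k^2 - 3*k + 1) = 8*k^5 + 6*k^4 - 5*k^3 - 10*k^2 - 28*k + 9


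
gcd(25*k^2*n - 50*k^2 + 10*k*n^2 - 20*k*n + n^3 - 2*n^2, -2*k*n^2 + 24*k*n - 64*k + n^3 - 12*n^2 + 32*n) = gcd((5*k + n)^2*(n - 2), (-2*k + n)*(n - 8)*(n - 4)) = 1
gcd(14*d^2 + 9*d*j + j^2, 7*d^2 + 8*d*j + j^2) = 7*d + j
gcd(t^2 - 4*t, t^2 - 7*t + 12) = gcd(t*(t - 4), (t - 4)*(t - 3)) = t - 4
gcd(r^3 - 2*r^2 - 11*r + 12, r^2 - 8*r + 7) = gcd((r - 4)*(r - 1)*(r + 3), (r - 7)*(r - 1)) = r - 1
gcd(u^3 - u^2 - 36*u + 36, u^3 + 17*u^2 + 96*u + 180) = u + 6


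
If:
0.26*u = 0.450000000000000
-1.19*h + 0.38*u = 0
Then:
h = 0.55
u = 1.73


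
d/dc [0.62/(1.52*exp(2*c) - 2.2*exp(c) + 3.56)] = (1.364 - 1.8848*exp(c))*exp(c)/(1.52*exp(2*c) - 2.2*exp(c) + 3.56)^2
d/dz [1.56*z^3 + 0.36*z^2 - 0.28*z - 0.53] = 4.68*z^2 + 0.72*z - 0.28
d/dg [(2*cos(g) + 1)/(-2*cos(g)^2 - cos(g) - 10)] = (4*sin(g)^2 - 4*cos(g) + 15)*sin(g)/(cos(g) + cos(2*g) + 11)^2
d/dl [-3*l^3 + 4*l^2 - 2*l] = -9*l^2 + 8*l - 2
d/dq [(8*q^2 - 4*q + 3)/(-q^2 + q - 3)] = (4*q^2 - 42*q + 9)/(q^4 - 2*q^3 + 7*q^2 - 6*q + 9)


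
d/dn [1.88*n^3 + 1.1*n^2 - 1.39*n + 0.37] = 5.64*n^2 + 2.2*n - 1.39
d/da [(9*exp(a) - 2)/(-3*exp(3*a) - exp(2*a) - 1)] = ((9*exp(a) - 2)*(9*exp(a) + 2)*exp(a) - 27*exp(3*a) - 9*exp(2*a) - 9)*exp(a)/(3*exp(3*a) + exp(2*a) + 1)^2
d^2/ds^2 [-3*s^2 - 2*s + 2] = -6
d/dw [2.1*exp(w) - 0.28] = 2.1*exp(w)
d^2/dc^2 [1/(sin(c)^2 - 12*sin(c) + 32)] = 2*(-2*sin(c)^4 + 18*sin(c)^3 - 5*sin(c)^2 - 228*sin(c) + 112)/(sin(c)^2 - 12*sin(c) + 32)^3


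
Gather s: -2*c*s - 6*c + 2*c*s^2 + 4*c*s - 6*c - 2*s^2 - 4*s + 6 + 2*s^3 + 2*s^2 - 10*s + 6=2*c*s^2 - 12*c + 2*s^3 + s*(2*c - 14) + 12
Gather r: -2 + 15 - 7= 6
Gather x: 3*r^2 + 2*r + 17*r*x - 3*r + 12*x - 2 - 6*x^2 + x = 3*r^2 - r - 6*x^2 + x*(17*r + 13) - 2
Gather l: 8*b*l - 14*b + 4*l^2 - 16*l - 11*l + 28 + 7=-14*b + 4*l^2 + l*(8*b - 27) + 35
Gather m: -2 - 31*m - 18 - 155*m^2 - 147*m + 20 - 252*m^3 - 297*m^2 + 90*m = -252*m^3 - 452*m^2 - 88*m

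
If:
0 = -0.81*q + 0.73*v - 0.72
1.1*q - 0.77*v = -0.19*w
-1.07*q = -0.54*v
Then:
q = 1.13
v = 2.24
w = 2.53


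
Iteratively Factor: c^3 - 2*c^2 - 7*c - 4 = (c - 4)*(c^2 + 2*c + 1) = (c - 4)*(c + 1)*(c + 1)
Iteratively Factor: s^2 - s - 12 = (s + 3)*(s - 4)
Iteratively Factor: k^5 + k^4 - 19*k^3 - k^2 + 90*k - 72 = (k - 2)*(k^4 + 3*k^3 - 13*k^2 - 27*k + 36) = (k - 2)*(k - 1)*(k^3 + 4*k^2 - 9*k - 36) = (k - 3)*(k - 2)*(k - 1)*(k^2 + 7*k + 12) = (k - 3)*(k - 2)*(k - 1)*(k + 3)*(k + 4)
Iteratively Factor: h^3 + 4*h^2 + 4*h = (h + 2)*(h^2 + 2*h) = (h + 2)^2*(h)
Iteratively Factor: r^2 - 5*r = (r - 5)*(r)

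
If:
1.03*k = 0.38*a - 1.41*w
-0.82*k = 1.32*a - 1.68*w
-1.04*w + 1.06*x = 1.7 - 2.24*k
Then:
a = 0.683429526123937*x - 1.09606622114216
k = 0.464307411907655 - 0.289509327424773*x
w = 0.395672217854335*x - 0.63456865127582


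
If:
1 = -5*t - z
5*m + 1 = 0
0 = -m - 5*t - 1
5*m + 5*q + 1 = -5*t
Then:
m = -1/5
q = 4/25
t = -4/25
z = -1/5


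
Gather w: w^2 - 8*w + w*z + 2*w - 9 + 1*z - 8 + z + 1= w^2 + w*(z - 6) + 2*z - 16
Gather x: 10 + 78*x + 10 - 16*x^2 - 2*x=-16*x^2 + 76*x + 20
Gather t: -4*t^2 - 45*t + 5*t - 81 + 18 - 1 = -4*t^2 - 40*t - 64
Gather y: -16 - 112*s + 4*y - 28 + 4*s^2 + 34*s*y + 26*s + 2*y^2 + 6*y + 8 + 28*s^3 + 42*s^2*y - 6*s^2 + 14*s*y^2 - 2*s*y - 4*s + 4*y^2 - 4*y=28*s^3 - 2*s^2 - 90*s + y^2*(14*s + 6) + y*(42*s^2 + 32*s + 6) - 36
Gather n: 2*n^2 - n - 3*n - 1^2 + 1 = 2*n^2 - 4*n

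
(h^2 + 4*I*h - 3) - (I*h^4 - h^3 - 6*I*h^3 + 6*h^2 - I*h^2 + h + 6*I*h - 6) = -I*h^4 + h^3 + 6*I*h^3 - 5*h^2 + I*h^2 - h - 2*I*h + 3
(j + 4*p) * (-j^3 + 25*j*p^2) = -j^4 - 4*j^3*p + 25*j^2*p^2 + 100*j*p^3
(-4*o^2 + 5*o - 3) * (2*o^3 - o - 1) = -8*o^5 + 10*o^4 - 2*o^3 - o^2 - 2*o + 3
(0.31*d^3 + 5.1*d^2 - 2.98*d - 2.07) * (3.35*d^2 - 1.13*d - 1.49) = 1.0385*d^5 + 16.7347*d^4 - 16.2079*d^3 - 11.1661*d^2 + 6.7793*d + 3.0843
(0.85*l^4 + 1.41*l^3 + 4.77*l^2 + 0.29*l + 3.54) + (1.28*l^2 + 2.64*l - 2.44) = 0.85*l^4 + 1.41*l^3 + 6.05*l^2 + 2.93*l + 1.1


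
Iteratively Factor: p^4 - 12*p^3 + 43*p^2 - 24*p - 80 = (p - 4)*(p^3 - 8*p^2 + 11*p + 20) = (p - 4)^2*(p^2 - 4*p - 5) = (p - 4)^2*(p + 1)*(p - 5)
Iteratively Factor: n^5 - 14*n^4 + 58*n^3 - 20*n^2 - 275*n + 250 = (n - 5)*(n^4 - 9*n^3 + 13*n^2 + 45*n - 50) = (n - 5)*(n - 1)*(n^3 - 8*n^2 + 5*n + 50) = (n - 5)^2*(n - 1)*(n^2 - 3*n - 10) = (n - 5)^3*(n - 1)*(n + 2)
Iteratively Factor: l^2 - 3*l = (l - 3)*(l)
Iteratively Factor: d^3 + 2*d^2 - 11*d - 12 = (d - 3)*(d^2 + 5*d + 4) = (d - 3)*(d + 4)*(d + 1)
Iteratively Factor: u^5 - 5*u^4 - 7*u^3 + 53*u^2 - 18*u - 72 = (u + 3)*(u^4 - 8*u^3 + 17*u^2 + 2*u - 24) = (u + 1)*(u + 3)*(u^3 - 9*u^2 + 26*u - 24) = (u - 2)*(u + 1)*(u + 3)*(u^2 - 7*u + 12) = (u - 4)*(u - 2)*(u + 1)*(u + 3)*(u - 3)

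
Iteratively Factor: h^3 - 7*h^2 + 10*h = (h - 2)*(h^2 - 5*h) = (h - 5)*(h - 2)*(h)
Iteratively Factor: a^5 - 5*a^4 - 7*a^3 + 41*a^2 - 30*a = (a - 2)*(a^4 - 3*a^3 - 13*a^2 + 15*a) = (a - 5)*(a - 2)*(a^3 + 2*a^2 - 3*a) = (a - 5)*(a - 2)*(a - 1)*(a^2 + 3*a) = (a - 5)*(a - 2)*(a - 1)*(a + 3)*(a)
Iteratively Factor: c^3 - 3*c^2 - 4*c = (c + 1)*(c^2 - 4*c) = c*(c + 1)*(c - 4)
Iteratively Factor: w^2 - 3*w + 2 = (w - 2)*(w - 1)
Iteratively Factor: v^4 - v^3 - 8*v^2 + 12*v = (v)*(v^3 - v^2 - 8*v + 12) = v*(v - 2)*(v^2 + v - 6) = v*(v - 2)*(v + 3)*(v - 2)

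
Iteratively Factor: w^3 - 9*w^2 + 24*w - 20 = (w - 5)*(w^2 - 4*w + 4) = (w - 5)*(w - 2)*(w - 2)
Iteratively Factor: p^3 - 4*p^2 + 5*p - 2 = (p - 2)*(p^2 - 2*p + 1) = (p - 2)*(p - 1)*(p - 1)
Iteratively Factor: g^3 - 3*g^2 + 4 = (g + 1)*(g^2 - 4*g + 4) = (g - 2)*(g + 1)*(g - 2)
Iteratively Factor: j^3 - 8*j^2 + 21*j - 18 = (j - 3)*(j^2 - 5*j + 6) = (j - 3)*(j - 2)*(j - 3)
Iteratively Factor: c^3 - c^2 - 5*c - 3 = (c + 1)*(c^2 - 2*c - 3) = (c + 1)^2*(c - 3)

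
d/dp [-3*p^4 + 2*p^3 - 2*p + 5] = -12*p^3 + 6*p^2 - 2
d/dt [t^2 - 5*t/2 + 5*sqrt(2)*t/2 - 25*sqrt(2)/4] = 2*t - 5/2 + 5*sqrt(2)/2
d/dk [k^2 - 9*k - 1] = 2*k - 9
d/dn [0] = 0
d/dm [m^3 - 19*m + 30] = 3*m^2 - 19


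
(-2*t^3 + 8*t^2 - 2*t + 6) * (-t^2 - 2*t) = 2*t^5 - 4*t^4 - 14*t^3 - 2*t^2 - 12*t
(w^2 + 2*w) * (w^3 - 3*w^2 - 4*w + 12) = w^5 - w^4 - 10*w^3 + 4*w^2 + 24*w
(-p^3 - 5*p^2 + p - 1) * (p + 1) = -p^4 - 6*p^3 - 4*p^2 - 1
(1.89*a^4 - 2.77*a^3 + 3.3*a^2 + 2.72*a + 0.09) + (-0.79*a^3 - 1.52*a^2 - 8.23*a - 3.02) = 1.89*a^4 - 3.56*a^3 + 1.78*a^2 - 5.51*a - 2.93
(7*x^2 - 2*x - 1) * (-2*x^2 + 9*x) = -14*x^4 + 67*x^3 - 16*x^2 - 9*x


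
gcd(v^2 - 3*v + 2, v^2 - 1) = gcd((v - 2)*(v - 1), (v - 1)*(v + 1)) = v - 1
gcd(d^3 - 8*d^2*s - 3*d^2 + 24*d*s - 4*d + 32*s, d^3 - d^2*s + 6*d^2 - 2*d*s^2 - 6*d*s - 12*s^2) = 1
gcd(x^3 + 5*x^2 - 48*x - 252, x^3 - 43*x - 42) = x^2 - x - 42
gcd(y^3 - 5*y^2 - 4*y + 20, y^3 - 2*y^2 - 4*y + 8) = y^2 - 4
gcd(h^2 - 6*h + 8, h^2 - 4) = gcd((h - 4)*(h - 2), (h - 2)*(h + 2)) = h - 2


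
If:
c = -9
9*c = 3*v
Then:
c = -9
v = -27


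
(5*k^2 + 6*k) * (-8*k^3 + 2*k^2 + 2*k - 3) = -40*k^5 - 38*k^4 + 22*k^3 - 3*k^2 - 18*k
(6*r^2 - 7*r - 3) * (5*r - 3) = 30*r^3 - 53*r^2 + 6*r + 9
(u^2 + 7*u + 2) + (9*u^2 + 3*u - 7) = 10*u^2 + 10*u - 5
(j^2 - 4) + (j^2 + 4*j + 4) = 2*j^2 + 4*j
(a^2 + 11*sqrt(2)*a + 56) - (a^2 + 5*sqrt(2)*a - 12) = 6*sqrt(2)*a + 68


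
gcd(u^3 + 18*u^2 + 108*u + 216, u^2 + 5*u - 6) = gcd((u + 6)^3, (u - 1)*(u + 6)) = u + 6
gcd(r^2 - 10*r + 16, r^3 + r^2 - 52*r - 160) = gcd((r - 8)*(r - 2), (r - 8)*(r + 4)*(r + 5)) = r - 8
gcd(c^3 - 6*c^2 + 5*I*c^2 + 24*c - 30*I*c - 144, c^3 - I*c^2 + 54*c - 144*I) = c^2 + 5*I*c + 24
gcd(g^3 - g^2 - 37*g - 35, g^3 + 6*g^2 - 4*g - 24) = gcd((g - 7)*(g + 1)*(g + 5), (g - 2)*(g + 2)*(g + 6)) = 1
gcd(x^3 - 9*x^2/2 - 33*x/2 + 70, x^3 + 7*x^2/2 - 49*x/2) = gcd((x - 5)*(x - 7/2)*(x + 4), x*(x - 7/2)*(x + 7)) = x - 7/2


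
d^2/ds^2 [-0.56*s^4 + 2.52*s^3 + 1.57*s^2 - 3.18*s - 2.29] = -6.72*s^2 + 15.12*s + 3.14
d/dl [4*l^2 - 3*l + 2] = 8*l - 3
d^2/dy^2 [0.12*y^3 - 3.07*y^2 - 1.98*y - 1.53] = 0.72*y - 6.14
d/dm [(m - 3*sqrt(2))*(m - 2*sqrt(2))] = 2*m - 5*sqrt(2)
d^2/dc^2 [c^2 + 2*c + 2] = 2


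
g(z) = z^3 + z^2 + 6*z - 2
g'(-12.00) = 414.00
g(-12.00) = -1658.00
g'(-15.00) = 651.00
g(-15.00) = -3242.00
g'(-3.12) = 28.96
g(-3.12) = -41.36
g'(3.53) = 50.44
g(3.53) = 75.63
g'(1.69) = 17.95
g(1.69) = 15.82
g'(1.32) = 13.87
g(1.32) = 9.96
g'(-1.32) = 8.59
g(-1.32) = -10.48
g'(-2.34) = 17.75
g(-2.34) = -23.38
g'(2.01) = 22.14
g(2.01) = 22.22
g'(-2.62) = 21.35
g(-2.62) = -28.84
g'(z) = 3*z^2 + 2*z + 6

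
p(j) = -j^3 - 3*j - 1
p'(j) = -3*j^2 - 3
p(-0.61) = 1.06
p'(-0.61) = -4.12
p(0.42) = -2.33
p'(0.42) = -3.53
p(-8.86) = 721.09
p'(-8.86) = -238.50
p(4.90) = -133.35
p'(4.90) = -75.03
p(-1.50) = 6.88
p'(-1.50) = -9.75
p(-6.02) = 235.23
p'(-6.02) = -111.72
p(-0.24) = -0.27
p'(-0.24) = -3.17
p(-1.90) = 11.56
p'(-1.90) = -13.83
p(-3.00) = 35.00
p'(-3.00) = -30.00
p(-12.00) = 1763.00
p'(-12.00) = -435.00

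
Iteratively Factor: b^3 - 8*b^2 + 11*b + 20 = (b + 1)*(b^2 - 9*b + 20) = (b - 4)*(b + 1)*(b - 5)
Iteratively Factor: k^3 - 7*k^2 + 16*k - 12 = (k - 2)*(k^2 - 5*k + 6) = (k - 2)^2*(k - 3)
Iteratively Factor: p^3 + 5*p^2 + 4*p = (p + 1)*(p^2 + 4*p) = p*(p + 1)*(p + 4)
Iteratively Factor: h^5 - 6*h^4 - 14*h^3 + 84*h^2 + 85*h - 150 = (h + 3)*(h^4 - 9*h^3 + 13*h^2 + 45*h - 50) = (h - 5)*(h + 3)*(h^3 - 4*h^2 - 7*h + 10) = (h - 5)*(h + 2)*(h + 3)*(h^2 - 6*h + 5) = (h - 5)*(h - 1)*(h + 2)*(h + 3)*(h - 5)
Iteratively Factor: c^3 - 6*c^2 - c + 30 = (c - 3)*(c^2 - 3*c - 10) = (c - 5)*(c - 3)*(c + 2)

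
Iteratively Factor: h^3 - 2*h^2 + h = (h - 1)*(h^2 - h) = (h - 1)^2*(h)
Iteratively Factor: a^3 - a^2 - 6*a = (a)*(a^2 - a - 6) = a*(a + 2)*(a - 3)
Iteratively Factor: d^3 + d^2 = (d)*(d^2 + d) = d^2*(d + 1)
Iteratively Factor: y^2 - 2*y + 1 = (y - 1)*(y - 1)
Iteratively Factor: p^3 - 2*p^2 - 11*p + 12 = (p - 4)*(p^2 + 2*p - 3) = (p - 4)*(p - 1)*(p + 3)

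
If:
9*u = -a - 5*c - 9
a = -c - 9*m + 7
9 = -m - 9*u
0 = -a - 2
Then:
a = -2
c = 27/46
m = 43/46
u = -457/414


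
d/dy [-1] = 0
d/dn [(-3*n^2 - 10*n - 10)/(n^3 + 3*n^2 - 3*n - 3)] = n*(3*n^3 + 20*n^2 + 69*n + 78)/(n^6 + 6*n^5 + 3*n^4 - 24*n^3 - 9*n^2 + 18*n + 9)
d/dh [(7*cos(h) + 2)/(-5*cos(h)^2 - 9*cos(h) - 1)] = (35*sin(h)^2 - 20*cos(h) - 46)*sin(h)/(5*cos(h)^2 + 9*cos(h) + 1)^2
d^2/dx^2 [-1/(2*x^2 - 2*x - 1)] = 4*(-2*x^2 + 2*x + 2*(2*x - 1)^2 + 1)/(-2*x^2 + 2*x + 1)^3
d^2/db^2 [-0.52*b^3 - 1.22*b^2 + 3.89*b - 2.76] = -3.12*b - 2.44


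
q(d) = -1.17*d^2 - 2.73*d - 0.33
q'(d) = -2.34*d - 2.73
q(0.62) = -2.47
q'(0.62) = -4.18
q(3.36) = -22.71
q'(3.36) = -10.59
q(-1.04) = 1.24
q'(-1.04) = -0.30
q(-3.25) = -3.82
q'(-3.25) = 4.88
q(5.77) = -55.03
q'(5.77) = -16.23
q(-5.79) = -23.75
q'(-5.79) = 10.82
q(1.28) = -5.74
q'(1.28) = -5.73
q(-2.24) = -0.09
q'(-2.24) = 2.51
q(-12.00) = -136.05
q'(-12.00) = 25.35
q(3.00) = -19.05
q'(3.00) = -9.75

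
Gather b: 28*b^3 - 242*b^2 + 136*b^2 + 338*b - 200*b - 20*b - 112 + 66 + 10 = 28*b^3 - 106*b^2 + 118*b - 36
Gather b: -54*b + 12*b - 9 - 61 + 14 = -42*b - 56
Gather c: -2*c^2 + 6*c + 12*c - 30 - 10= -2*c^2 + 18*c - 40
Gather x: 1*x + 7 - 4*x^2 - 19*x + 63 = -4*x^2 - 18*x + 70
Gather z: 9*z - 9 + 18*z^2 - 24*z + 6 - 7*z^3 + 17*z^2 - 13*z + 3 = -7*z^3 + 35*z^2 - 28*z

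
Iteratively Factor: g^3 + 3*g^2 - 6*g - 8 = (g + 4)*(g^2 - g - 2) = (g - 2)*(g + 4)*(g + 1)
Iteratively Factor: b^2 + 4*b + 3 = (b + 3)*(b + 1)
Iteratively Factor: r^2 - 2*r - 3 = (r - 3)*(r + 1)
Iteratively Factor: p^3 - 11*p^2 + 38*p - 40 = (p - 4)*(p^2 - 7*p + 10) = (p - 4)*(p - 2)*(p - 5)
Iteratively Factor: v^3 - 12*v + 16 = (v - 2)*(v^2 + 2*v - 8) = (v - 2)^2*(v + 4)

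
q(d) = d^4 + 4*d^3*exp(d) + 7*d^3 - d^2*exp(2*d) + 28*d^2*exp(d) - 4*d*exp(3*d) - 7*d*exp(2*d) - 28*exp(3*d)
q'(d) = 4*d^3*exp(d) + 4*d^3 - 2*d^2*exp(2*d) + 40*d^2*exp(d) + 21*d^2 - 12*d*exp(3*d) - 16*d*exp(2*d) + 56*d*exp(d) - 88*exp(3*d) - 7*exp(2*d)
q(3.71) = -2962785.20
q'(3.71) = -9152942.08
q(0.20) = -53.16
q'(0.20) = -163.51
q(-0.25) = -10.52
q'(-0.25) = -49.80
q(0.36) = -86.32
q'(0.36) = -259.10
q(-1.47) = -6.42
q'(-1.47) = 30.49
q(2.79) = -171065.02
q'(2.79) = -532800.71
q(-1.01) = 2.38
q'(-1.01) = 7.34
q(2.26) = -32599.77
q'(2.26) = -102448.65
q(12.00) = -327659635319379172.28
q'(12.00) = -1000218616961392653.77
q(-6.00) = -215.64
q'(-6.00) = -107.40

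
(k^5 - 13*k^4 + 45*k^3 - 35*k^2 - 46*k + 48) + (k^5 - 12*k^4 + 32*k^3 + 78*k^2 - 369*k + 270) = 2*k^5 - 25*k^4 + 77*k^3 + 43*k^2 - 415*k + 318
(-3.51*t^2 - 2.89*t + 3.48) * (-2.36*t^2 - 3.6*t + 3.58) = 8.2836*t^4 + 19.4564*t^3 - 10.3746*t^2 - 22.8742*t + 12.4584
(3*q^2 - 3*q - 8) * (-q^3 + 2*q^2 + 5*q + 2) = -3*q^5 + 9*q^4 + 17*q^3 - 25*q^2 - 46*q - 16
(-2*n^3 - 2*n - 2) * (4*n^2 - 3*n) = -8*n^5 + 6*n^4 - 8*n^3 - 2*n^2 + 6*n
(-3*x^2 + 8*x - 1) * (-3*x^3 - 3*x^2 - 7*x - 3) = 9*x^5 - 15*x^4 - 44*x^2 - 17*x + 3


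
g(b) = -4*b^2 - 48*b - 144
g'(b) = -8*b - 48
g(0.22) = -154.75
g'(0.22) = -49.76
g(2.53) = -291.04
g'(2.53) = -68.24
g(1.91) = -250.27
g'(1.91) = -63.28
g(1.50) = -225.00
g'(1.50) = -60.00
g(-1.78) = -71.23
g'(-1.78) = -33.76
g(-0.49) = -121.44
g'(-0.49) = -44.08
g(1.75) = -240.25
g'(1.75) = -62.00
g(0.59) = -173.71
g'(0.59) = -52.72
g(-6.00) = 0.00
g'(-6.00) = 0.00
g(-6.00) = 0.00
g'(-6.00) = 0.00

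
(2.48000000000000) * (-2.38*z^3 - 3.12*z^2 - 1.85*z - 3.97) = -5.9024*z^3 - 7.7376*z^2 - 4.588*z - 9.8456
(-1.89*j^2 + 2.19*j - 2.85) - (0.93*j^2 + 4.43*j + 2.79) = -2.82*j^2 - 2.24*j - 5.64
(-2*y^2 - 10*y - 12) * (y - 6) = -2*y^3 + 2*y^2 + 48*y + 72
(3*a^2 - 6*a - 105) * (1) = 3*a^2 - 6*a - 105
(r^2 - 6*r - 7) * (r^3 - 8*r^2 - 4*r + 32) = r^5 - 14*r^4 + 37*r^3 + 112*r^2 - 164*r - 224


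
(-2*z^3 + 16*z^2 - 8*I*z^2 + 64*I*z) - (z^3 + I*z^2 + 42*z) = -3*z^3 + 16*z^2 - 9*I*z^2 - 42*z + 64*I*z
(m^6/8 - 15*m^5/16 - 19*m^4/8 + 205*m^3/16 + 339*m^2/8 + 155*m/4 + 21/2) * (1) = m^6/8 - 15*m^5/16 - 19*m^4/8 + 205*m^3/16 + 339*m^2/8 + 155*m/4 + 21/2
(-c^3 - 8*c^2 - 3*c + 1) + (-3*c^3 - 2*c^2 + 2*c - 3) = -4*c^3 - 10*c^2 - c - 2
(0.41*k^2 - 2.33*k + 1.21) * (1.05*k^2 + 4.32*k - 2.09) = 0.4305*k^4 - 0.6753*k^3 - 9.652*k^2 + 10.0969*k - 2.5289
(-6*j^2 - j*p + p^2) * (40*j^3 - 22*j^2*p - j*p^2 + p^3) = -240*j^5 + 92*j^4*p + 68*j^3*p^2 - 27*j^2*p^3 - 2*j*p^4 + p^5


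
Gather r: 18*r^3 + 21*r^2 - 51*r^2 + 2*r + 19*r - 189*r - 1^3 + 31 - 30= 18*r^3 - 30*r^2 - 168*r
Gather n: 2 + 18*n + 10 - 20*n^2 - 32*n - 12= -20*n^2 - 14*n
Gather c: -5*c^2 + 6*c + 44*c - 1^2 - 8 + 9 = -5*c^2 + 50*c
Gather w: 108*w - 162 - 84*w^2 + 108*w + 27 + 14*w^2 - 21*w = -70*w^2 + 195*w - 135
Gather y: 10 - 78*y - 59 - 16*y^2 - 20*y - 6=-16*y^2 - 98*y - 55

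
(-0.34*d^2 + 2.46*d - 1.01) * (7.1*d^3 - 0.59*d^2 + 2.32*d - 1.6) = -2.414*d^5 + 17.6666*d^4 - 9.4112*d^3 + 6.8471*d^2 - 6.2792*d + 1.616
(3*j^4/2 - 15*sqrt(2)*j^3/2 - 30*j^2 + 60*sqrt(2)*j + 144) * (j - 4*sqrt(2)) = 3*j^5/2 - 27*sqrt(2)*j^4/2 + 30*j^3 + 180*sqrt(2)*j^2 - 336*j - 576*sqrt(2)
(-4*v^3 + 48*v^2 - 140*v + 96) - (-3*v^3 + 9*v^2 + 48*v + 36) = -v^3 + 39*v^2 - 188*v + 60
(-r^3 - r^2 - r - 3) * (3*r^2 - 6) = -3*r^5 - 3*r^4 + 3*r^3 - 3*r^2 + 6*r + 18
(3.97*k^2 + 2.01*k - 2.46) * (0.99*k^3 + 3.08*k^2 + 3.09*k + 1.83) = 3.9303*k^5 + 14.2175*k^4 + 16.0227*k^3 + 5.8992*k^2 - 3.9231*k - 4.5018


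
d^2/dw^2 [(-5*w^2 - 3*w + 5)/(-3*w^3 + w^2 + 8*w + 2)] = 2*(45*w^6 + 81*w^5 + 63*w^4 + 365*w^3 + 423*w^2 - 228*w - 338)/(27*w^9 - 27*w^8 - 207*w^7 + 89*w^6 + 588*w^5 + 90*w^4 - 572*w^3 - 396*w^2 - 96*w - 8)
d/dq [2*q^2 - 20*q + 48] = 4*q - 20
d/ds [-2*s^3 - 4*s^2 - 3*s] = -6*s^2 - 8*s - 3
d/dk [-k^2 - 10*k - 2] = -2*k - 10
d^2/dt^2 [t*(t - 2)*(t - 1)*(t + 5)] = 12*t^2 + 12*t - 26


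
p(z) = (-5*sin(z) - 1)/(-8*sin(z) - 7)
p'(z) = -5*cos(z)/(-8*sin(z) - 7) + 8*(-5*sin(z) - 1)*cos(z)/(-8*sin(z) - 7)^2 = 27*cos(z)/(8*sin(z) + 7)^2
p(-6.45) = 0.03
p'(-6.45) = 0.83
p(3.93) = -1.92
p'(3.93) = -10.82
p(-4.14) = 0.38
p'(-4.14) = -0.08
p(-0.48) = -0.40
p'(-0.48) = 2.19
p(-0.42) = -0.28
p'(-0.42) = 1.76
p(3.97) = -2.43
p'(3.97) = -14.95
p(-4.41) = 0.39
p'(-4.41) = -0.04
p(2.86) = 0.26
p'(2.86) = -0.30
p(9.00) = 0.30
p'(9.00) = -0.23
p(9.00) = 0.30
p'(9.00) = -0.23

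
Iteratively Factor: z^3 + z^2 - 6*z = (z - 2)*(z^2 + 3*z) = z*(z - 2)*(z + 3)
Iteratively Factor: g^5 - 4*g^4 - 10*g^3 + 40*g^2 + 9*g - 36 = (g + 1)*(g^4 - 5*g^3 - 5*g^2 + 45*g - 36) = (g - 4)*(g + 1)*(g^3 - g^2 - 9*g + 9) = (g - 4)*(g + 1)*(g + 3)*(g^2 - 4*g + 3) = (g - 4)*(g - 3)*(g + 1)*(g + 3)*(g - 1)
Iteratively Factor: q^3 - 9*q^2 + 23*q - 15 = (q - 3)*(q^2 - 6*q + 5) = (q - 5)*(q - 3)*(q - 1)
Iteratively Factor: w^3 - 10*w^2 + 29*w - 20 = (w - 4)*(w^2 - 6*w + 5) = (w - 5)*(w - 4)*(w - 1)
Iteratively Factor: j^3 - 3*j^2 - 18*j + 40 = (j - 5)*(j^2 + 2*j - 8) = (j - 5)*(j - 2)*(j + 4)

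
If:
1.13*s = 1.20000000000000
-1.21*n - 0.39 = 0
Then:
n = -0.32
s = 1.06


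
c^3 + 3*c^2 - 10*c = c*(c - 2)*(c + 5)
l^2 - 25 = (l - 5)*(l + 5)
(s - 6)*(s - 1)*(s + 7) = s^3 - 43*s + 42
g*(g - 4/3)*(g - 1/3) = g^3 - 5*g^2/3 + 4*g/9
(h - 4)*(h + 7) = h^2 + 3*h - 28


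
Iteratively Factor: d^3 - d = (d - 1)*(d^2 + d) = (d - 1)*(d + 1)*(d)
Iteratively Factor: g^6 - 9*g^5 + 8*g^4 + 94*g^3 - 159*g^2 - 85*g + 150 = (g - 5)*(g^5 - 4*g^4 - 12*g^3 + 34*g^2 + 11*g - 30) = (g - 5)*(g - 2)*(g^4 - 2*g^3 - 16*g^2 + 2*g + 15) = (g - 5)*(g - 2)*(g - 1)*(g^3 - g^2 - 17*g - 15) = (g - 5)^2*(g - 2)*(g - 1)*(g^2 + 4*g + 3) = (g - 5)^2*(g - 2)*(g - 1)*(g + 1)*(g + 3)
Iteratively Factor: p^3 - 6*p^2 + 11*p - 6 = (p - 2)*(p^2 - 4*p + 3) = (p - 3)*(p - 2)*(p - 1)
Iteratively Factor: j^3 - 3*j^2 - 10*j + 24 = (j + 3)*(j^2 - 6*j + 8) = (j - 4)*(j + 3)*(j - 2)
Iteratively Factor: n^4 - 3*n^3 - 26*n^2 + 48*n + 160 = (n + 4)*(n^3 - 7*n^2 + 2*n + 40) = (n - 5)*(n + 4)*(n^2 - 2*n - 8) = (n - 5)*(n + 2)*(n + 4)*(n - 4)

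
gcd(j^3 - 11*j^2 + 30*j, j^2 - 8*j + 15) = j - 5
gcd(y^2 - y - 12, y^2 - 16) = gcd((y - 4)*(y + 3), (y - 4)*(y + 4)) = y - 4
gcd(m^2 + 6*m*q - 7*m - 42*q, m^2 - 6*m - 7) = m - 7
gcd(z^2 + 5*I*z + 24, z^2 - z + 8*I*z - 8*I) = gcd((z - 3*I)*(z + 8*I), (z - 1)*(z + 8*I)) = z + 8*I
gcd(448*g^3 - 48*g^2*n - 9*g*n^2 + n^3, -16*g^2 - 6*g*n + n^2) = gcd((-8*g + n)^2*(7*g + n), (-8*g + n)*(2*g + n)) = 8*g - n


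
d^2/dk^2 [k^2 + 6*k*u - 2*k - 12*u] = 2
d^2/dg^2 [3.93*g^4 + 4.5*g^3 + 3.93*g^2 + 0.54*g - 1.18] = 47.16*g^2 + 27.0*g + 7.86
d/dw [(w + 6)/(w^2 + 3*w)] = (w*(w + 3) - (w + 6)*(2*w + 3))/(w^2*(w + 3)^2)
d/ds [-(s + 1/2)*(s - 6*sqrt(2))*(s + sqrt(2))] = -3*s^2 - s + 10*sqrt(2)*s + 5*sqrt(2)/2 + 12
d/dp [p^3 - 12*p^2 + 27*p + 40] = 3*p^2 - 24*p + 27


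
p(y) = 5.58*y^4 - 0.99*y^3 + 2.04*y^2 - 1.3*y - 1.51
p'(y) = 22.32*y^3 - 2.97*y^2 + 4.08*y - 1.3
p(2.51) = 213.90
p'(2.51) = 343.18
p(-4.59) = 2619.94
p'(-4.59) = -2241.00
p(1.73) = 47.20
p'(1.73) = 112.44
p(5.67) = 5643.46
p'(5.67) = 3994.94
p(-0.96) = 7.23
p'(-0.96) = -27.70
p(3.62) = 931.78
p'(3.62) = 1033.36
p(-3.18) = 625.70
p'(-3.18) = -762.06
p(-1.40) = 28.46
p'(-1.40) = -74.08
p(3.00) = 438.20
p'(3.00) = 586.85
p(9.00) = 36040.70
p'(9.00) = 16066.13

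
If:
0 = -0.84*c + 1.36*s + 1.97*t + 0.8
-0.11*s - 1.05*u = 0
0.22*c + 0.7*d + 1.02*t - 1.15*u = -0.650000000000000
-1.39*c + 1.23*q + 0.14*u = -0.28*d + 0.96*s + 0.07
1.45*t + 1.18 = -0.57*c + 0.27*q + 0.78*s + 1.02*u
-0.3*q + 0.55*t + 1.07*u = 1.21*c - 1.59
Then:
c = 0.67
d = -0.46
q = 1.39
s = 0.60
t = -0.54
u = -0.06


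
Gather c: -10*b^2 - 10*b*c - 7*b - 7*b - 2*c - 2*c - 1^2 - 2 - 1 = -10*b^2 - 14*b + c*(-10*b - 4) - 4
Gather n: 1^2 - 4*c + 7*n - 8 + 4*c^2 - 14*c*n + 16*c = 4*c^2 + 12*c + n*(7 - 14*c) - 7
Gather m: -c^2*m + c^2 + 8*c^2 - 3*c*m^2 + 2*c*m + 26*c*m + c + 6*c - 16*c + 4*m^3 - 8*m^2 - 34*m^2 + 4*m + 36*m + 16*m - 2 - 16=9*c^2 - 9*c + 4*m^3 + m^2*(-3*c - 42) + m*(-c^2 + 28*c + 56) - 18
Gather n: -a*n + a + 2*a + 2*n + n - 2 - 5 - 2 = 3*a + n*(3 - a) - 9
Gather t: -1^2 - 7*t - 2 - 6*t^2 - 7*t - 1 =-6*t^2 - 14*t - 4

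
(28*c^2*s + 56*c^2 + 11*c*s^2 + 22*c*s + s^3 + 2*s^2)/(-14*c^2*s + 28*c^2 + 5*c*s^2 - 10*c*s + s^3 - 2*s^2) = (4*c*s + 8*c + s^2 + 2*s)/(-2*c*s + 4*c + s^2 - 2*s)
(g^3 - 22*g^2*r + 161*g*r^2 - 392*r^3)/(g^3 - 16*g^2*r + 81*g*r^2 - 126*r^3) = (g^2 - 15*g*r + 56*r^2)/(g^2 - 9*g*r + 18*r^2)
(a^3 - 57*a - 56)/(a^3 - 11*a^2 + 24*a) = (a^2 + 8*a + 7)/(a*(a - 3))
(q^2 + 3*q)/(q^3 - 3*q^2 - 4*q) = (q + 3)/(q^2 - 3*q - 4)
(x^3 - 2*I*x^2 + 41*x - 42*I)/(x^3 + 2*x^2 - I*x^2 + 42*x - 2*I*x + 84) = (x - I)/(x + 2)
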